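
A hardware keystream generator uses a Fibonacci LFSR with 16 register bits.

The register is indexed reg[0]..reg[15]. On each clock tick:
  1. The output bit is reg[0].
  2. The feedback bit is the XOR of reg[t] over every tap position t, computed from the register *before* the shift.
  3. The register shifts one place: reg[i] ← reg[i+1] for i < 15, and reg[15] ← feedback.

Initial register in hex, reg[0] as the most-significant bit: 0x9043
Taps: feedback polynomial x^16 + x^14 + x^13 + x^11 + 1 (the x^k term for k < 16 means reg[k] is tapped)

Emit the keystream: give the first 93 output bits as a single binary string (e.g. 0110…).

step | reg (before) | out | fb
   0 | 1001000001000011 | 1 | 0
   1 | 0010000010000110 | 0 | 0
   2 | 0100000100001100 | 0 | 1
   3 | 1000001000011001 | 1 | 0
   4 | 0000010000110010 | 0 | 0
   5 | 0000100001100100 | 0 | 1
   6 | 0001000011001001 | 0 | 0
   7 | 0010000110010010 | 0 | 0
   8 | 0100001100100100 | 0 | 1
   9 | 1000011001001001 | 1 | 1
  10 | 0000110010010011 | 0 | 0
  11 | 0001100100100110 | 0 | 0
  12 | 0011001001001100 | 0 | 1
  13 | 0110010010011001 | 0 | 1
  14 | 1100100100110011 | 1 | 1
  15 | 1001001001100111 | 1 | 1
  16 | 0010010011001111 | 0 | 0
  17 | 0100100110011110 | 0 | 1
  18 | 1001001100111101 | 1 | 1
  19 | 0010011001111011 | 0 | 0
  20 | 0100110011110110 | 0 | 1
  21 | 1001100111101101 | 1 | 0
  22 | 0011001111011010 | 0 | 0
  23 | 0110011110110100 | 0 | 0
  24 | 1100111101101000 | 1 | 1
  25 | 1001111011010001 | 1 | 0
  26 | 0011110110100010 | 0 | 1
  27 | 0111101101000101 | 0 | 1
  28 | 1111011010001011 | 1 | 0
  29 | 1110110100010110 | 1 | 0
  30 | 1101101000101100 | 1 | 0
  31 | 1011010001011000 | 1 | 0
  32 | 0110100010110000 | 0 | 1
  33 | 1101000101100001 | 1 | 1
  34 | 1010001011000011 | 1 | 0
  35 | 0100010110000110 | 0 | 0
  36 | 1000101100001100 | 1 | 0
  37 | 0001011000011000 | 0 | 1
  38 | 0010110000110001 | 0 | 1
  39 | 0101100001100011 | 0 | 1
  40 | 1011000011000111 | 1 | 1
  41 | 0110000110001111 | 0 | 0
  42 | 1100001100011110 | 1 | 0
  43 | 1000011000111100 | 1 | 1
  44 | 0000110001111001 | 0 | 1
  45 | 0001100011110011 | 0 | 0
  46 | 0011000111100110 | 0 | 0
  47 | 0110001111001100 | 0 | 1
  48 | 1100011110011001 | 1 | 0
  49 | 1000111100110010 | 1 | 1
  50 | 0001111001100101 | 0 | 1
  51 | 0011110011001011 | 0 | 1
  52 | 0111100110010111 | 0 | 1
  53 | 1111001100101111 | 1 | 1
  54 | 1110011001011111 | 1 | 0
  55 | 1100110010111110 | 1 | 0
  56 | 1001100101111100 | 1 | 1
  57 | 0011001011111001 | 0 | 1
  58 | 0110010111110011 | 0 | 0
  59 | 1100101111100110 | 1 | 1
  60 | 1001011111001101 | 1 | 0
  61 | 0010111110011010 | 0 | 0
  62 | 0101111100110100 | 0 | 0
  63 | 1011111001101000 | 1 | 1
  64 | 0111110011010001 | 0 | 1
  65 | 1111100110100011 | 1 | 0
  66 | 1111001101000110 | 1 | 1
  67 | 1110011010001101 | 1 | 0
  68 | 1100110100011010 | 1 | 1
  69 | 1001101000110101 | 1 | 1
  70 | 0011010001101011 | 0 | 1
  71 | 0110100011010111 | 0 | 1
  72 | 1101000110101111 | 1 | 1
  73 | 1010001101011111 | 1 | 0
  74 | 0100011010111110 | 0 | 1
  75 | 1000110101111101 | 1 | 1
  76 | 0001101011111011 | 0 | 0
  77 | 0011010111110110 | 0 | 1
  78 | 0110101111101101 | 0 | 1
  79 | 1101011111011011 | 1 | 1
  80 | 1010111110110111 | 1 | 0
  81 | 0101111101101110 | 0 | 0
  82 | 1011111011011100 | 1 | 1
  83 | 0111110110111001 | 0 | 1
  84 | 1111101101110011 | 1 | 1
  85 | 1111011011100111 | 1 | 1
  86 | 1110110111001111 | 1 | 1
  87 | 1101101110011111 | 1 | 0
  88 | 1011011100111110 | 1 | 0
  89 | 0110111001111100 | 0 | 0
  90 | 1101110011111000 | 1 | 0
  91 | 1011100111110000 | 1 | 0
  92 | 0111001111100000 | 0 | 0

100100000100001100100100110011110110100010110000110001111001100101111100110100011010111110110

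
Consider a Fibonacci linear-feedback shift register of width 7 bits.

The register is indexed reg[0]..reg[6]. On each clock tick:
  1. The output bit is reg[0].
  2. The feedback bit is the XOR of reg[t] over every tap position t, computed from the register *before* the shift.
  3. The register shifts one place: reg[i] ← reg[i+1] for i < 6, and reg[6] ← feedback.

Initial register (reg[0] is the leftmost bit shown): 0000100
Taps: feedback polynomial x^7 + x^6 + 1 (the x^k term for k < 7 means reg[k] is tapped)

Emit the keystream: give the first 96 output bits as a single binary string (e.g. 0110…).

step | reg (before) | out | fb
   0 | 0000100 | 0 | 0
   1 | 0001000 | 0 | 0
   2 | 0010000 | 0 | 0
   3 | 0100000 | 0 | 0
   4 | 1000000 | 1 | 1
   5 | 0000001 | 0 | 1
   6 | 0000011 | 0 | 1
   7 | 0000111 | 0 | 1
   8 | 0001111 | 0 | 1
   9 | 0011111 | 0 | 1
  10 | 0111111 | 0 | 1
  11 | 1111111 | 1 | 0
  12 | 1111110 | 1 | 1
  13 | 1111101 | 1 | 0
  14 | 1111010 | 1 | 1
  15 | 1110101 | 1 | 0
  16 | 1101010 | 1 | 1
  17 | 1010101 | 1 | 0
  18 | 0101010 | 0 | 0
  19 | 1010100 | 1 | 1
  20 | 0101001 | 0 | 1
  21 | 1010011 | 1 | 0
  22 | 0100110 | 0 | 0
  23 | 1001100 | 1 | 1
  24 | 0011001 | 0 | 1
  25 | 0110011 | 0 | 1
  26 | 1100111 | 1 | 0
  27 | 1001110 | 1 | 1
  28 | 0011101 | 0 | 1
  29 | 0111011 | 0 | 1
  30 | 1110111 | 1 | 0
  31 | 1101110 | 1 | 1
  32 | 1011101 | 1 | 0
  33 | 0111010 | 0 | 0
  34 | 1110100 | 1 | 1
  35 | 1101001 | 1 | 0
  36 | 1010010 | 1 | 1
  37 | 0100101 | 0 | 1
  38 | 1001011 | 1 | 0
  39 | 0010110 | 0 | 0
  40 | 0101100 | 0 | 0
  41 | 1011000 | 1 | 1
  42 | 0110001 | 0 | 1
  43 | 1100011 | 1 | 0
  44 | 1000110 | 1 | 1
  45 | 0001101 | 0 | 1
  46 | 0011011 | 0 | 1
  47 | 0110111 | 0 | 1
  48 | 1101111 | 1 | 0
  49 | 1011110 | 1 | 1
  50 | 0111101 | 0 | 1
  51 | 1111011 | 1 | 0
  52 | 1110110 | 1 | 1
  53 | 1101101 | 1 | 0
  54 | 1011010 | 1 | 1
  55 | 0110101 | 0 | 1
  56 | 1101011 | 1 | 0
  57 | 1010110 | 1 | 1
  58 | 0101101 | 0 | 1
  59 | 1011011 | 1 | 0
  60 | 0110110 | 0 | 0
  61 | 1101100 | 1 | 1
  62 | 1011001 | 1 | 0
  63 | 0110010 | 0 | 0
  64 | 1100100 | 1 | 1
  65 | 1001001 | 1 | 0
  66 | 0010010 | 0 | 0
  67 | 0100100 | 0 | 0
  68 | 1001000 | 1 | 1
  69 | 0010001 | 0 | 1
  70 | 0100011 | 0 | 1
  71 | 1000111 | 1 | 0
  72 | 0001110 | 0 | 0
  73 | 0011100 | 0 | 0
  74 | 0111000 | 0 | 0
  75 | 1110000 | 1 | 1
  76 | 1100001 | 1 | 0
  77 | 1000010 | 1 | 1
  78 | 0000101 | 0 | 1
  79 | 0001011 | 0 | 1
  80 | 0010111 | 0 | 1
  81 | 0101111 | 0 | 1
  82 | 1011111 | 1 | 0
  83 | 0111110 | 0 | 0
  84 | 1111100 | 1 | 1
  85 | 1111001 | 1 | 0
  86 | 1110010 | 1 | 1
  87 | 1100101 | 1 | 0
  88 | 1001010 | 1 | 1
  89 | 0010101 | 0 | 1
  90 | 0101011 | 0 | 1
  91 | 1010111 | 1 | 0
  92 | 0101110 | 0 | 0
  93 | 1011100 | 1 | 1
  94 | 0111001 | 0 | 1
  95 | 1110011 | 1 | 0

000010000001111111010101001100111011101001011000110111101101011011001001000111000010111110010101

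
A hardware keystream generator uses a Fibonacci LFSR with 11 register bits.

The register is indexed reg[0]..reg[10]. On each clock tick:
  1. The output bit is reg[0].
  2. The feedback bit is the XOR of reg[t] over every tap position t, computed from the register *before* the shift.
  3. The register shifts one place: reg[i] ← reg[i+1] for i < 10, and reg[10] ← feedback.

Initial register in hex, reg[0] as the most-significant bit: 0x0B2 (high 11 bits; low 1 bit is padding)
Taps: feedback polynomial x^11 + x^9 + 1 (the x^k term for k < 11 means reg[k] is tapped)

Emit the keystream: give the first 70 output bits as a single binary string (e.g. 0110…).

step | reg (before) | out | fb
   0 | 00001011001 | 0 | 0
   1 | 00010110010 | 0 | 1
   2 | 00101100101 | 0 | 0
   3 | 01011001010 | 0 | 1
   4 | 10110010101 | 1 | 1
   5 | 01100101011 | 0 | 1
   6 | 11001010111 | 1 | 0
   7 | 10010101110 | 1 | 0
   8 | 00101011100 | 0 | 0
   9 | 01010111000 | 0 | 0
  10 | 10101110000 | 1 | 1
  11 | 01011100001 | 0 | 0
  12 | 10111000010 | 1 | 0
  13 | 01110000100 | 0 | 0
  14 | 11100001000 | 1 | 1
  15 | 11000010001 | 1 | 1
  16 | 10000100011 | 1 | 0
  17 | 00001000110 | 0 | 1
  18 | 00010001101 | 0 | 0
  19 | 00100011010 | 0 | 1
  20 | 01000110101 | 0 | 0
  21 | 10001101010 | 1 | 0
  22 | 00011010100 | 0 | 0
  23 | 00110101000 | 0 | 0
  24 | 01101010000 | 0 | 0
  25 | 11010100000 | 1 | 1
  26 | 10101000001 | 1 | 1
  27 | 01010000011 | 0 | 1
  28 | 10100000111 | 1 | 0
  29 | 01000001110 | 0 | 1
  30 | 10000011101 | 1 | 1
  31 | 00000111011 | 0 | 1
  32 | 00001110111 | 0 | 1
  33 | 00011101111 | 0 | 1
  34 | 00111011111 | 0 | 1
  35 | 01110111111 | 0 | 1
  36 | 11101111111 | 1 | 0
  37 | 11011111110 | 1 | 0
  38 | 10111111100 | 1 | 1
  39 | 01111111001 | 0 | 0
  40 | 11111110010 | 1 | 0
  41 | 11111100100 | 1 | 1
  42 | 11111001001 | 1 | 1
  43 | 11110010011 | 1 | 0
  44 | 11100100110 | 1 | 0
  45 | 11001001100 | 1 | 1
  46 | 10010011001 | 1 | 1
  47 | 00100110011 | 0 | 1
  48 | 01001100111 | 0 | 1
  49 | 10011001111 | 1 | 0
  50 | 00110011110 | 0 | 1
  51 | 01100111101 | 0 | 0
  52 | 11001111010 | 1 | 0
  53 | 10011110100 | 1 | 1
  54 | 00111101001 | 0 | 0
  55 | 01111010010 | 0 | 1
  56 | 11110100101 | 1 | 1
  57 | 11101001011 | 1 | 0
  58 | 11010010110 | 1 | 0
  59 | 10100101100 | 1 | 1
  60 | 01001011001 | 0 | 0
  61 | 10010110010 | 1 | 0
  62 | 00101100100 | 0 | 0
  63 | 01011001000 | 0 | 0
  64 | 10110010000 | 1 | 1
  65 | 01100100001 | 0 | 0
  66 | 11001000010 | 1 | 0
  67 | 10010000100 | 1 | 1
  68 | 00100001001 | 0 | 0
  69 | 01000010010 | 0 | 1

0000101100101011100001000110101000001110111111100100110011110100101100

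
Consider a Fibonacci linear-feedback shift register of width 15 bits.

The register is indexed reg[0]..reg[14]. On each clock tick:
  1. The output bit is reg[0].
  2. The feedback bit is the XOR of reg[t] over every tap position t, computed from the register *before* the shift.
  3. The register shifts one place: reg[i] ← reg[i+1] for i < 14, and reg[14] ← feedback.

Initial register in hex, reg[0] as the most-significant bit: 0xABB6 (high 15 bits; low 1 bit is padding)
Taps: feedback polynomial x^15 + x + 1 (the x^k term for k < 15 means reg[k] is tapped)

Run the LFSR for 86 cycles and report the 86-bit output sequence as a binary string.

10101011101101111111100110110000000101011010000001111101110000010000110010000110001010

tick  register→output (feedback)
  0  101010111011011→1 (1)
  1  010101110110111→0 (1)
  2  101011101101111→1 (1)
  3  010111011011111→0 (1)
  4  101110110111111→1 (1)
  5  011101101111111→0 (1)
  6  111011011111111→1 (0)
  7  110110111111110→1 (0)
  8  101101111111100→1 (1)
  9  011011111111001→0 (1)
 10  110111111110011→1 (0)
 11  101111111100110→1 (1)
 12  011111111001101→0 (1)
 13  111111110011011→1 (0)
 14  111111100110110→1 (0)
 15  111111001101100→1 (0)
 16  111110011011000→1 (0)
 17  111100110110000→1 (0)
 18  111001101100000→1 (0)
 19  110011011000000→1 (0)
 20  100110110000000→1 (1)
 21  001101100000001→0 (0)
 22  011011000000010→0 (1)
 23  110110000000101→1 (0)
 24  101100000001010→1 (1)
 25  011000000010101→0 (1)
 26  110000000101011→1 (0)
 27  100000001010110→1 (1)
 28  000000010101101→0 (0)
 29  000000101011010→0 (0)
 30  000001010110100→0 (0)
 31  000010101101000→0 (0)
 32  000101011010000→0 (0)
 33  001010110100000→0 (0)
 34  010101101000000→0 (1)
 35  101011010000001→1 (1)
 36  010110100000011→0 (1)
 37  101101000000111→1 (1)
 38  011010000001111→0 (1)
 39  110100000011111→1 (0)
 40  101000000111110→1 (1)
 41  010000001111101→0 (1)
 42  100000011111011→1 (1)
 43  000000111110111→0 (0)
 44  000001111101110→0 (0)
 45  000011111011100→0 (0)
 46  000111110111000→0 (0)
 47  001111101110000→0 (0)
 48  011111011100000→0 (1)
 49  111110111000001→1 (0)
 50  111101110000010→1 (0)
 51  111011100000100→1 (0)
 52  110111000001000→1 (0)
 53  101110000010000→1 (1)
 54  011100000100001→0 (1)
 55  111000001000011→1 (0)
 56  110000010000110→1 (0)
 57  100000100001100→1 (1)
 58  000001000011001→0 (0)
 59  000010000110010→0 (0)
 60  000100001100100→0 (0)
 61  001000011001000→0 (0)
 62  010000110010000→0 (1)
 63  100001100100001→1 (1)
 64  000011001000011→0 (0)
 65  000110010000110→0 (0)
 66  001100100001100→0 (0)
 67  011001000011000→0 (1)
 68  110010000110001→1 (0)
 69  100100001100010→1 (1)
 70  001000011000101→0 (0)
 71  010000110001010→0 (1)
 72  100001100010101→1 (1)
 73  000011000101011→0 (0)
 74  000110001010110→0 (0)
 75  001100010101100→0 (0)
 76  011000101011000→0 (1)
 77  110001010110001→1 (0)
 78  100010101100010→1 (1)
 79  000101011000101→0 (0)
 80  001010110001010→0 (0)
 81  010101100010100→0 (1)
 82  101011000101001→1 (1)
 83  010110001010011→0 (1)
 84  101100010100111→1 (1)
 85  011000101001111→0 (1)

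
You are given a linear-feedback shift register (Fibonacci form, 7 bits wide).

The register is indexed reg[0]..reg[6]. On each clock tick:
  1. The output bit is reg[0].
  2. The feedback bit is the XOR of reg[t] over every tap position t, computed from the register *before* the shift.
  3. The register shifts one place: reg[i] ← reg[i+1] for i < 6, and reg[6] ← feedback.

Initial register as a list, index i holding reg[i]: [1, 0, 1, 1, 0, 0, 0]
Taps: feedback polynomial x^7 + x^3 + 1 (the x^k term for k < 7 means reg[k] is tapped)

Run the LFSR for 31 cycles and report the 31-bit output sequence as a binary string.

step | reg (before) | out | fb
   0 | 1011000 | 1 | 0
   1 | 0110000 | 0 | 0
   2 | 1100000 | 1 | 1
   3 | 1000001 | 1 | 1
   4 | 0000011 | 0 | 0
   5 | 0000110 | 0 | 0
   6 | 0001100 | 0 | 1
   7 | 0011001 | 0 | 1
   8 | 0110011 | 0 | 0
   9 | 1100110 | 1 | 1
  10 | 1001101 | 1 | 0
  11 | 0011010 | 0 | 1
  12 | 0110101 | 0 | 0
  13 | 1101010 | 1 | 0
  14 | 1010100 | 1 | 1
  15 | 0101001 | 0 | 1
  16 | 1010011 | 1 | 1
  17 | 0100111 | 0 | 0
  18 | 1001110 | 1 | 0
  19 | 0011100 | 0 | 1
  20 | 0111001 | 0 | 1
  21 | 1110011 | 1 | 1
  22 | 1100111 | 1 | 1
  23 | 1001111 | 1 | 0
  24 | 0011110 | 0 | 1
  25 | 0111101 | 0 | 1
  26 | 1111011 | 1 | 0
  27 | 1110110 | 1 | 1
  28 | 1101101 | 1 | 0
  29 | 1011010 | 1 | 0
  30 | 0110100 | 0 | 0

1011000001100110101001110011110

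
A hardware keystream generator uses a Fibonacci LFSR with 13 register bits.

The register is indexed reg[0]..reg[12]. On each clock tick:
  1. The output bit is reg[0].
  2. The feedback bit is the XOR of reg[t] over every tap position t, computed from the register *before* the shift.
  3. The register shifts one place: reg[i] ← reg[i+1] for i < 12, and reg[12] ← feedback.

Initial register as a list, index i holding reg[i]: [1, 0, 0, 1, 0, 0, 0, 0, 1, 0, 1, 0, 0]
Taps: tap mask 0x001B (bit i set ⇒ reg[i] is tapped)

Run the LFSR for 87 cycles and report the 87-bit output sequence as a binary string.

100100001010000111110111100101101110101100010110101001110010010100010000101101011111100

tick  register→output (feedback)
  0  1001000010100→1 (0)
  1  0010000101000→0 (0)
  2  0100001010000→0 (1)
  3  1000010100001→1 (1)
  4  0000101000011→0 (1)
  5  0001010000111→0 (1)
  6  0010100001111→0 (1)
  7  0101000011111→0 (0)
  8  1010000111110→1 (1)
  9  0100001111101→0 (1)
 10  1000011111011→1 (1)
 11  0000111110111→0 (1)
 12  0001111101111→0 (0)
 13  0011111011110→0 (0)
 14  0111110111100→0 (1)
 15  1111101111001→1 (0)
 16  1111011110010→1 (1)
 17  1110111100101→1 (1)
 18  1101111001011→1 (0)
 19  1011110010110→1 (1)
 20  0111100101101→0 (1)
 21  1111001011011→1 (1)
 22  1110010110111→1 (0)
 23  1100101101110→1 (1)
 24  1001011011101→1 (0)
 25  0010110111010→0 (1)
 26  0101101110101→0 (1)
 27  1011011101011→1 (0)
 28  0110111010110→0 (0)
 29  1101110101100→1 (0)
 30  1011101011000→1 (1)
 31  0111010110001→0 (0)
 32  1110101100010→1 (1)
 33  1101011000101→1 (1)
 34  1010110001011→1 (0)
 35  0101100010110→0 (1)
 36  1011000101101→1 (0)
 37  0110001011010→0 (1)
 38  1100010110101→1 (0)
 39  1000101101010→1 (0)
 40  0001011010100→0 (1)
 41  0010110101001→0 (1)
 42  0101101010011→0 (1)
 43  1011010100111→1 (0)
 44  0110101001110→0 (0)
 45  1101010011100→1 (1)
 46  1010100111001→1 (0)
 47  0101001110010→0 (0)
 48  1010011100100→1 (1)
 49  0100111001001→0 (0)
 50  1001110010010→1 (1)
 51  0011100100101→0 (0)
 52  0111001001010→0 (0)
 53  1110010010100→1 (0)
 54  1100100101000→1 (1)
 55  1001001010001→1 (0)
 56  0010010100010→0 (0)
 57  0100101000100→0 (0)
 58  1001010001000→1 (0)
 59  0010100010000→0 (1)
 60  0101000100001→0 (0)
 61  1010001000010→1 (1)
 62  0100010000101→0 (1)
 63  1000100001011→1 (0)
 64  0001000010110→0 (1)
 65  0010000101101→0 (0)
 66  0100001011010→0 (1)
 67  1000010110101→1 (1)
 68  0000101101011→0 (1)
 69  0001011010111→0 (1)
 70  0010110101111→0 (1)
 71  0101101011111→0 (1)
 72  1011010111111→1 (0)
 73  0110101111110→0 (0)
 74  1101011111100→1 (1)
 75  1010111111001→1 (0)
 76  0101111110010→0 (1)
 77  1011111100101→1 (1)
 78  0111111001011→0 (1)
 79  1111110010111→1 (0)
 80  1111100101110→1 (0)
 81  1111001011100→1 (1)
 82  1110010111001→1 (0)
 83  1100101110010→1 (1)
 84  1001011100101→1 (0)
 85  0010111001010→0 (1)
 86  0101110010101→0 (1)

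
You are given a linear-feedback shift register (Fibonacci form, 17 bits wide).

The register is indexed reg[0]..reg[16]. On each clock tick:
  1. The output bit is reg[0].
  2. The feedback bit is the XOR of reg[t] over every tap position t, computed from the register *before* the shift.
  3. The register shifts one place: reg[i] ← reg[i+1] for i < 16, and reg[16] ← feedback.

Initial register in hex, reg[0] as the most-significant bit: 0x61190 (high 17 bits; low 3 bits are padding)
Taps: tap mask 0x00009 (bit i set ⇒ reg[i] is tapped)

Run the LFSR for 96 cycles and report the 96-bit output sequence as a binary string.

011000010001100100110100111010000100100111010101000000111011111010001111001001010111101100000111

tick  register→output (feedback)
  0  01100001000110010→0 (0)
  1  11000010001100100→1 (1)
  2  10000100011001001→1 (1)
  3  00001000110010011→0 (0)
  4  00010001100100110→0 (1)
  5  00100011001001101→0 (0)
  6  01000110010011010→0 (0)
  7  10001100100110100→1 (1)
  8  00011001001101001→0 (1)
  9  00110010011010011→0 (1)
 10  01100100110100111→0 (0)
 11  11001001101001110→1 (1)
 12  10010011010011101→1 (0)
 13  00100110100111010→0 (0)
 14  01001101001110100→0 (0)
 15  10011010011101000→1 (0)
 16  00110100111010000→0 (1)
 17  01101001110100001→0 (0)
 18  11010011101000010→1 (0)
 19  10100111010000100→1 (1)
 20  01001110100001001→0 (0)
 21  10011101000010010→1 (0)
 22  00111010000100100→0 (1)
 23  01110100001001001→0 (1)
 24  11101000010010011→1 (1)
 25  11010000100100111→1 (0)
 26  10100001001001110→1 (1)
 27  01000010010011101→0 (0)
 28  10000100100111010→1 (1)
 29  00001001001110101→0 (0)
 30  00010010011101010→0 (1)
 31  00100100111010101→0 (0)
 32  01001001110101010→0 (0)
 33  10010011101010100→1 (0)
 34  00100111010101000→0 (0)
 35  01001110101010000→0 (0)
 36  10011101010100000→1 (0)
 37  00111010101000000→0 (1)
 38  01110101010000001→0 (1)
 39  11101010100000011→1 (1)
 40  11010101000000111→1 (0)
 41  10101010000001110→1 (1)
 42  01010100000011101→0 (1)
 43  10101000000111011→1 (1)
 44  01010000001110111→0 (1)
 45  10100000011101111→1 (1)
 46  01000000111011111→0 (0)
 47  10000001110111110→1 (1)
 48  00000011101111101→0 (0)
 49  00000111011111010→0 (0)
 50  00001110111110100→0 (0)
 51  00011101111101000→0 (1)
 52  00111011111010001→0 (1)
 53  01110111110100011→0 (1)
 54  11101111101000111→1 (1)
 55  11011111010001111→1 (0)
 56  10111110100011110→1 (0)
 57  01111101000111100→0 (1)
 58  11111010001111001→1 (0)
 59  11110100011110010→1 (0)
 60  11101000111100100→1 (1)
 61  11010001111001001→1 (0)
 62  10100011110010010→1 (1)
 63  01000111100100101→0 (0)
 64  10001111001001010→1 (1)
 65  00011110010010101→0 (1)
 66  00111100100101011→0 (1)
 67  01111001001010111→0 (1)
 68  11110010010101111→1 (0)
 69  11100100101011110→1 (1)
 70  11001001010111101→1 (1)
 71  10010010101111011→1 (0)
 72  00100101011110110→0 (0)
 73  01001010111101100→0 (0)
 74  10010101111011000→1 (0)
 75  00101011110110000→0 (0)
 76  01010111101100000→0 (1)
 77  10101111011000001→1 (1)
 78  01011110110000011→0 (1)
 79  10111101100000111→1 (0)
 80  01111011000001110→0 (1)
 81  11110110000011101→1 (0)
 82  11101100000111010→1 (1)
 83  11011000001110101→1 (0)
 84  10110000011101010→1 (0)
 85  01100000111010100→0 (0)
 86  11000001110101000→1 (1)
 87  10000011101010001→1 (1)
 88  00000111010100011→0 (0)
 89  00001110101000110→0 (0)
 90  00011101010001100→0 (1)
 91  00111010100011001→0 (1)
 92  01110101000110011→0 (1)
 93  11101010001100111→1 (1)
 94  11010100011001111→1 (0)
 95  10101000110011110→1 (1)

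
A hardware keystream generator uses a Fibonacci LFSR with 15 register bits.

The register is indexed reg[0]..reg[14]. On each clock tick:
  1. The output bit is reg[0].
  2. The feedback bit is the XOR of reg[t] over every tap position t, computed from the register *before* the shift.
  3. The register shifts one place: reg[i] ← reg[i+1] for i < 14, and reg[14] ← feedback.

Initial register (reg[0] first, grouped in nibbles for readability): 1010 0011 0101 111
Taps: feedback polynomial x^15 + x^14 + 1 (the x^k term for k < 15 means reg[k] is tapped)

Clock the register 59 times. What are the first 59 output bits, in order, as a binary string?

tick  register→output (feedback)
  0  101000110101111→1 (0)
  1  010001101011110→0 (0)
  2  100011010111100→1 (1)
  3  000110101111001→0 (1)
  4  001101011110011→0 (1)
  5  011010111100111→0 (1)
  6  110101111001111→1 (0)
  7  101011110011110→1 (1)
  8  010111100111101→0 (1)
  9  101111001111011→1 (0)
 10  011110011110110→0 (0)
 11  111100111101100→1 (1)
 12  111001111011001→1 (0)
 13  110011110110010→1 (1)
 14  100111101100101→1 (0)
 15  001111011001010→0 (0)
 16  011110110010100→0 (0)
 17  111101100101000→1 (1)
 18  111011001010001→1 (0)
 19  110110010100010→1 (1)
 20  101100101000101→1 (0)
 21  011001010001010→0 (0)
 22  110010100010100→1 (1)
 23  100101000101001→1 (0)
 24  001010001010010→0 (0)
 25  010100010100100→0 (0)
 26  101000101001000→1 (1)
 27  010001010010001→0 (1)
 28  100010100100011→1 (0)
 29  000101001000110→0 (0)
 30  001010010001100→0 (0)
 31  010100100011000→0 (0)
 32  101001000110000→1 (1)
 33  010010001100001→0 (1)
 34  100100011000011→1 (0)
 35  001000110000110→0 (0)
 36  010001100001100→0 (0)
 37  100011000011000→1 (1)
 38  000110000110001→0 (1)
 39  001100001100011→0 (1)
 40  011000011000111→0 (1)
 41  110000110001111→1 (0)
 42  100001100011110→1 (1)
 43  000011000111101→0 (1)
 44  000110001111011→0 (1)
 45  001100011110111→0 (1)
 46  011000111101111→0 (1)
 47  110001111011111→1 (0)
 48  100011110111110→1 (1)
 49  000111101111101→0 (1)
 50  001111011111011→0 (1)
 51  011110111110111→0 (1)
 52  111101111101111→1 (0)
 53  111011111011110→1 (1)
 54  110111110111101→1 (0)
 55  101111101111010→1 (1)
 56  011111011110101→0 (1)
 57  111110111101011→1 (0)
 58  111101111010110→1 (1)

10100011010111100111101100101000101001000110000110001111011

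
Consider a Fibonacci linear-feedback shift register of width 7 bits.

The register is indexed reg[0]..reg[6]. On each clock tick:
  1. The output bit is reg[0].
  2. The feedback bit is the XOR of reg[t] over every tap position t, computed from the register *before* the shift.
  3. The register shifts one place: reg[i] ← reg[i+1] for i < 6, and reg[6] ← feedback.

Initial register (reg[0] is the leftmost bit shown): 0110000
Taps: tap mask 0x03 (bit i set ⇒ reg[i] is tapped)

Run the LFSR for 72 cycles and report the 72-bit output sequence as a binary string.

step | reg (before) | out | fb
   0 | 0110000 | 0 | 1
   1 | 1100001 | 1 | 0
   2 | 1000010 | 1 | 1
   3 | 0000101 | 0 | 0
   4 | 0001010 | 0 | 0
   5 | 0010100 | 0 | 0
   6 | 0101000 | 0 | 1
   7 | 1010001 | 1 | 1
   8 | 0100011 | 0 | 1
   9 | 1000111 | 1 | 1
  10 | 0001111 | 0 | 0
  11 | 0011110 | 0 | 0
  12 | 0111100 | 0 | 1
  13 | 1111001 | 1 | 0
  14 | 1110010 | 1 | 0
  15 | 1100100 | 1 | 0
  16 | 1001000 | 1 | 1
  17 | 0010001 | 0 | 0
  18 | 0100010 | 0 | 1
  19 | 1000101 | 1 | 1
  20 | 0001011 | 0 | 0
  21 | 0010110 | 0 | 0
  22 | 0101100 | 0 | 1
  23 | 1011001 | 1 | 1
  24 | 0110011 | 0 | 1
  25 | 1100111 | 1 | 0
  26 | 1001110 | 1 | 1
  27 | 0011101 | 0 | 0
  28 | 0111010 | 0 | 1
  29 | 1110101 | 1 | 0
  30 | 1101010 | 1 | 0
  31 | 1010100 | 1 | 1
  32 | 0101001 | 0 | 1
  33 | 1010011 | 1 | 1
  34 | 0100111 | 0 | 1
  35 | 1001111 | 1 | 1
  36 | 0011111 | 0 | 0
  37 | 0111110 | 0 | 1
  38 | 1111101 | 1 | 0
  39 | 1111010 | 1 | 0
  40 | 1110100 | 1 | 0
  41 | 1101000 | 1 | 0
  42 | 1010000 | 1 | 1
  43 | 0100001 | 0 | 1
  44 | 1000011 | 1 | 1
  45 | 0000111 | 0 | 0
  46 | 0001110 | 0 | 0
  47 | 0011100 | 0 | 0
  48 | 0111000 | 0 | 1
  49 | 1110001 | 1 | 0
  50 | 1100010 | 1 | 0
  51 | 1000100 | 1 | 1
  52 | 0001001 | 0 | 0
  53 | 0010010 | 0 | 0
  54 | 0100100 | 0 | 1
  55 | 1001001 | 1 | 1
  56 | 0010011 | 0 | 0
  57 | 0100110 | 0 | 1
  58 | 1001101 | 1 | 1
  59 | 0011011 | 0 | 0
  60 | 0110110 | 0 | 1
  61 | 1101101 | 1 | 0
  62 | 1011010 | 1 | 1
  63 | 0110101 | 0 | 1
  64 | 1101011 | 1 | 0
  65 | 1010110 | 1 | 1
  66 | 0101101 | 0 | 1
  67 | 1011011 | 1 | 1
  68 | 0110111 | 0 | 1
  69 | 1101111 | 1 | 0
  70 | 1011110 | 1 | 1
  71 | 0111101 | 0 | 1

011000010100011110010001011001110101001111101000011100010010011011010110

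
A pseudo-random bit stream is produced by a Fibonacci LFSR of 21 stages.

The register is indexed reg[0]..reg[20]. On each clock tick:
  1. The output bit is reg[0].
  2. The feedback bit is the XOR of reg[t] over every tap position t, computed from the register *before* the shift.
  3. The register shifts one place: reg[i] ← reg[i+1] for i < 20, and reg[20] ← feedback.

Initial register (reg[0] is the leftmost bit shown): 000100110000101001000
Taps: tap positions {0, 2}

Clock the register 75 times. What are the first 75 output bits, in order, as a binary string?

step | reg (before) | out | fb
   0 | 000100110000101001000 | 0 | 0
   1 | 001001100001010010000 | 0 | 1
   2 | 010011000010100100001 | 0 | 0
   3 | 100110000101001000010 | 1 | 1
   4 | 001100001010010000101 | 0 | 1
   5 | 011000010100100001011 | 0 | 1
   6 | 110000101001000010111 | 1 | 1
   7 | 100001010010000101111 | 1 | 1
   8 | 000010100100001011111 | 0 | 0
   9 | 000101001000010111110 | 0 | 0
  10 | 001010010000101111100 | 0 | 1
  11 | 010100100001011111001 | 0 | 0
  12 | 101001000010111110010 | 1 | 0
  13 | 010010000101111100100 | 0 | 0
  14 | 100100001011111001000 | 1 | 1
  15 | 001000010111110010001 | 0 | 1
  16 | 010000101111100100011 | 0 | 0
  17 | 100001011111001000110 | 1 | 1
  18 | 000010111110010001101 | 0 | 0
  19 | 000101111100100011010 | 0 | 0
  20 | 001011111001000110100 | 0 | 1
  21 | 010111110010001101001 | 0 | 0
  22 | 101111100100011010010 | 1 | 0
  23 | 011111001000110100100 | 0 | 1
  24 | 111110010001101001001 | 1 | 0
  25 | 111100100011010010010 | 1 | 0
  26 | 111001000110100100100 | 1 | 0
  27 | 110010001101001001000 | 1 | 1
  28 | 100100011010010010001 | 1 | 1
  29 | 001000110100100100011 | 0 | 1
  30 | 010001101001001000111 | 0 | 0
  31 | 100011010010010001110 | 1 | 1
  32 | 000110100100100011101 | 0 | 0
  33 | 001101001001000111010 | 0 | 1
  34 | 011010010010001110101 | 0 | 1
  35 | 110100100100011101011 | 1 | 1
  36 | 101001001000111010111 | 1 | 0
  37 | 010010010001110101110 | 0 | 0
  38 | 100100100011101011100 | 1 | 1
  39 | 001001000111010111001 | 0 | 1
  40 | 010010001110101110011 | 0 | 0
  41 | 100100011101011100110 | 1 | 1
  42 | 001000111010111001101 | 0 | 1
  43 | 010001110101110011011 | 0 | 0
  44 | 100011101011100110110 | 1 | 1
  45 | 000111010111001101101 | 0 | 0
  46 | 001110101110011011010 | 0 | 1
  47 | 011101011100110110101 | 0 | 1
  48 | 111010111001101101011 | 1 | 0
  49 | 110101110011011010110 | 1 | 1
  50 | 101011100110110101101 | 1 | 0
  51 | 010111001101101011010 | 0 | 0
  52 | 101110011011010110100 | 1 | 0
  53 | 011100110110101101000 | 0 | 1
  54 | 111001101101011010001 | 1 | 0
  55 | 110011011010110100010 | 1 | 1
  56 | 100110110101101000101 | 1 | 1
  57 | 001101101011010001011 | 0 | 1
  58 | 011011010110100010111 | 0 | 1
  59 | 110110101101000101111 | 1 | 1
  60 | 101101011010001011111 | 1 | 0
  61 | 011010110100010111110 | 0 | 1
  62 | 110101101000101111101 | 1 | 1
  63 | 101011010001011111011 | 1 | 0
  64 | 010110100010111110110 | 0 | 0
  65 | 101101000101111101100 | 1 | 0
  66 | 011010001011111011000 | 0 | 1
  67 | 110100010111110110001 | 1 | 1
  68 | 101000101111101100011 | 1 | 0
  69 | 010001011111011000110 | 0 | 0
  70 | 100010111110110001100 | 1 | 1
  71 | 000101111101100011001 | 0 | 0
  72 | 001011111011000110010 | 0 | 1
  73 | 010111110110001100101 | 0 | 0
  74 | 101111101100011001010 | 1 | 0

000100110000101001000010111110010001101001001000111010111001101101011010001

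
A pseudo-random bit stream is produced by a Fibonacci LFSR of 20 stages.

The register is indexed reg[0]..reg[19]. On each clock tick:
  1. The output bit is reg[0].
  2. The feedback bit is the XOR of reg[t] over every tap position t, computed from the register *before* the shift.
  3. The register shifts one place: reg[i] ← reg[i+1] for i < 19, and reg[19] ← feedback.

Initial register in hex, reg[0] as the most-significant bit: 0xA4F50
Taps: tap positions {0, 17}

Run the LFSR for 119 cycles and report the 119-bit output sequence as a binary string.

tick  register→output (feedback)
  0  10100100111101010000→1 (1)
  1  01001001111010100001→0 (0)
  2  10010011110101000010→1 (1)
  3  00100111101010000101→0 (1)
  4  01001111010100001011→0 (0)
  5  10011110101000010110→1 (0)
  6  00111101010000101100→0 (1)
  7  01111010100001011001→0 (0)
  8  11110101000010110010→1 (1)
  9  11101010000101100101→1 (0)
 10  11010100001011001010→1 (1)
 11  10101000010110010101→1 (0)
 12  01010000101100101010→0 (0)
 13  10100001011001010100→1 (0)
 14  01000010110010101000→0 (0)
 15  10000101100101010000→1 (1)
 16  00001011001010100001→0 (0)
 17  00010110010101000010→0 (0)
 18  00101100101010000100→0 (1)
 19  01011001010100001001→0 (0)
 20  10110010101000010010→1 (1)
 21  01100101010000100101→0 (1)
 22  11001010100001001011→1 (1)
 23  10010101000010010111→1 (0)
 24  00101010000100101110→0 (1)
 25  01010100001001011101→0 (1)
 26  10101000010010111011→1 (1)
 27  01010000100101110111→0 (1)
 28  10100001001011101111→1 (0)
 29  01000010010111011110→0 (1)
 30  10000100101110111101→1 (0)
 31  00001001011101111010→0 (0)
 32  00010010111011110100→0 (1)
 33  00100101110111101001→0 (0)
 34  01001011101111010010→0 (0)
 35  10010111011110100100→1 (0)
 36  00101110111101001000→0 (0)
 37  01011101111010010000→0 (0)
 38  10111011110100100000→1 (1)
 39  01110111101001000001→0 (0)
 40  11101111010010000010→1 (1)
 41  11011110100100000101→1 (0)
 42  10111101001000001010→1 (1)
 43  01111010010000010101→0 (1)
 44  11110100100000101011→1 (1)
 45  11101001000001010111→1 (0)
 46  11010010000010101110→1 (0)
 47  10100100000101011100→1 (0)
 48  01001000001010111000→0 (0)
 49  10010000010101110000→1 (1)
 50  00100000101011100001→0 (0)
 51  01000001010111000010→0 (0)
 52  10000010101110000100→1 (0)
 53  00000101011100001000→0 (0)
 54  00001010111000010000→0 (0)
 55  00010101110000100000→0 (0)
 56  00101011100001000000→0 (0)
 57  01010111000010000000→0 (0)
 58  10101110000100000000→1 (1)
 59  01011100001000000001→0 (0)
 60  10111000010000000010→1 (1)
 61  01110000100000000101→0 (1)
 62  11100001000000001011→1 (1)
 63  11000010000000010111→1 (0)
 64  10000100000000101110→1 (0)
 65  00001000000001011100→0 (1)
 66  00010000000010111001→0 (0)
 67  00100000000101110010→0 (0)
 68  01000000001011100100→0 (1)
 69  10000000010111001001→1 (1)
 70  00000000101110010011→0 (0)
 71  00000001011100100110→0 (1)
 72  00000010111001001101→0 (1)
 73  00000101110010011011→0 (0)
 74  00001011100100110110→0 (1)
 75  00010111001001101101→0 (1)
 76  00101110010011011011→0 (0)
 77  01011100100110110110→0 (1)
 78  10111001001101101101→1 (0)
 79  01110010011011011010→0 (0)
 80  11100100110110110100→1 (0)
 81  11001001101101101000→1 (1)
 82  10010011011011010001→1 (1)
 83  00100110110110100011→0 (0)
 84  01001101101101000110→0 (1)
 85  10011011011010001101→1 (0)
 86  00110110110100011010→0 (0)
 87  01101101101000110100→0 (1)
 88  11011011010001101001→1 (1)
 89  10110110100011010011→1 (1)
 90  01101101000110100111→0 (1)
 91  11011010001101001111→1 (0)
 92  10110100011010011110→1 (0)
 93  01101000110100111100→0 (1)
 94  11010001101001111001→1 (1)
 95  10100011010011110011→1 (1)
 96  01000110100111100111→0 (1)
 97  10001101001111001111→1 (0)
 98  00011010011110011110→0 (1)
 99  00110100111100111101→0 (1)
100  01101001111001111011→0 (0)
101  11010011110011110110→1 (0)
102  10100111100111101100→1 (0)
103  01001111001111011000→0 (0)
104  10011110011110110000→1 (1)
105  00111100111101100001→0 (0)
106  01111001111011000010→0 (0)
107  11110011110110000100→1 (0)
108  11100111101100001000→1 (1)
109  11001111011000010001→1 (1)
110  10011110110000100011→1 (1)
111  00111101100001000111→0 (1)
112  01111011000010001111→0 (1)
113  11110110000100011111→1 (0)
114  11101100001000111110→1 (0)
115  11011000010001111100→1 (0)
116  10110000100011111000→1 (1)
117  01100001000111110001→0 (0)
118  11000010001111100010→1 (1)

10100100111101010000101100101010000100101110111101001000001010111000010000000010111001001101101101000110100111100111101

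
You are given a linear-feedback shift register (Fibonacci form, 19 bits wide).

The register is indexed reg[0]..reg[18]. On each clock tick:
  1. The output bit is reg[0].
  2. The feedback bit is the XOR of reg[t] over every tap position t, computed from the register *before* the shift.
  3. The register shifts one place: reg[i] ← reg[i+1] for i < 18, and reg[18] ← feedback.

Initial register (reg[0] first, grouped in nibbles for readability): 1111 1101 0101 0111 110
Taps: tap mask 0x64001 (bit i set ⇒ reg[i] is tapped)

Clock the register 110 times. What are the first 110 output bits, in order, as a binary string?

step | reg (before) | out | fb
   0 | 1111110101010111110 | 1 | 1
   1 | 1111101010101111101 | 1 | 1
   2 | 1111010101011111011 | 1 | 0
   3 | 1110101010111110110 | 1 | 1
   4 | 1101010101111101101 | 1 | 0
   5 | 1010101011111011010 | 1 | 1
   6 | 0101010111110110101 | 0 | 0
   7 | 1010101111101101010 | 1 | 0
   8 | 0101011111011010100 | 0 | 1
   9 | 1010111110110101001 | 1 | 0
  10 | 0101111101101010010 | 0 | 0
  11 | 1011111011010100100 | 1 | 1
  12 | 0111110110101001001 | 0 | 1
  13 | 1111101101010010011 | 1 | 0
  14 | 1111011010100100110 | 1 | 0
  15 | 1110110101001001100 | 1 | 1
  16 | 1101101010010011001 | 1 | 1
  17 | 1011010100100110011 | 1 | 0
  18 | 0110101001001100110 | 0 | 1
  19 | 1101010010011001101 | 1 | 0
  20 | 1010100100110011010 | 1 | 1
  21 | 0101001001100110101 | 0 | 0
  22 | 1010010011001101010 | 1 | 0
  23 | 0100100110011010100 | 0 | 1
  24 | 1001001100110101001 | 1 | 0
  25 | 0010011001101010010 | 0 | 0
  26 | 0100110011010100100 | 0 | 0
  27 | 1001100110101001000 | 1 | 1
  28 | 0011001101010010001 | 0 | 0
  29 | 0110011010100100010 | 0 | 1
  30 | 1100110101001000101 | 1 | 0
  31 | 1001101010010001010 | 1 | 0
  32 | 0011010100100010100 | 0 | 1
  33 | 0110101001000101001 | 0 | 1
  34 | 1101010010001010011 | 1 | 0
  35 | 1010100100010100110 | 1 | 0
  36 | 0101001000101001100 | 0 | 0
  37 | 1010010001010011000 | 1 | 0
  38 | 0100100010100110000 | 0 | 1
  39 | 1001000101001100001 | 1 | 0
  40 | 0010001010011000010 | 0 | 1
  41 | 0100010100110000101 | 0 | 1
  42 | 1000101001100001011 | 1 | 1
  43 | 0001010011000010111 | 0 | 1
  44 | 0010100110000101111 | 0 | 0
  45 | 0101001100001011110 | 0 | 0
  46 | 1010011000010111100 | 1 | 0
  47 | 0100110000101111000 | 0 | 1
  48 | 1001100001011110001 | 1 | 1
  49 | 0011000010111100011 | 0 | 0
  50 | 0110000101111000110 | 0 | 1
  51 | 1100001011110001101 | 1 | 0
  52 | 1000010111100011010 | 1 | 1
  53 | 0000101111000110101 | 0 | 0
  54 | 0001011110001101010 | 0 | 1
  55 | 0010111100011010101 | 0 | 0
  56 | 0101111000110101010 | 0 | 1
  57 | 1011110001101010101 | 1 | 1
  58 | 0111100011010101011 | 0 | 0
  59 | 1111000110101010110 | 1 | 1
  60 | 1110001101010101101 | 1 | 0
  61 | 1100011010101011010 | 1 | 1
  62 | 1000110101010110101 | 1 | 1
  63 | 0001101010101101011 | 0 | 0
  64 | 0011010101011010110 | 0 | 0
  65 | 0110101010110101100 | 0 | 0
  66 | 1101010101101011000 | 1 | 0
  67 | 1010101011010110000 | 1 | 0
  68 | 0101010110101100000 | 0 | 0
  69 | 1010101101011000000 | 1 | 1
  70 | 0101011010110000001 | 0 | 1
  71 | 1010110101100000011 | 1 | 1
  72 | 0101101011000000111 | 0 | 0
  73 | 1011010110000001110 | 1 | 0
  74 | 0110101100000011100 | 0 | 1
  75 | 1101011000000111001 | 1 | 1
  76 | 1010110000001110011 | 1 | 0
  77 | 0101100000011100110 | 0 | 1
  78 | 1011000000111001101 | 1 | 0
  79 | 0110000001110011010 | 0 | 0
  80 | 1100000011100110100 | 1 | 0
  81 | 1000000111001101000 | 1 | 1
  82 | 0000001110011010001 | 0 | 0
  83 | 0000011100110100010 | 0 | 1
  84 | 0000111001101000101 | 0 | 1
  85 | 0001110011010001011 | 0 | 0
  86 | 0011100110100010110 | 0 | 0
  87 | 0111001101000101100 | 0 | 0
  88 | 1110011010001011000 | 1 | 0
  89 | 1100110100010110000 | 1 | 0
  90 | 1001101000101100000 | 1 | 1
  91 | 0011010001011000001 | 0 | 1
  92 | 0110100010110000011 | 0 | 0
  93 | 1101000101100000110 | 1 | 0
  94 | 1010001011000001100 | 1 | 1
  95 | 0100010110000011001 | 0 | 0
  96 | 1000101100000110010 | 1 | 1
  97 | 0001011000001100101 | 0 | 1
  98 | 0010110000011001011 | 0 | 0
  99 | 0101100000110010110 | 0 | 0
 100 | 1011000001100101100 | 1 | 1
 101 | 0110000011001011001 | 0 | 0
 102 | 1100000110010110010 | 1 | 1
 103 | 1000001100101100101 | 1 | 0
 104 | 0000011001011001010 | 0 | 1
 105 | 0000110010110010101 | 0 | 0
 106 | 0001100101100101010 | 0 | 1
 107 | 0011001011001010101 | 0 | 0
 108 | 0110010110010101010 | 0 | 1
 109 | 1100101100101010101 | 1 | 1

11111101010101111101101010010011001101010010001010011000010111100011010101011010110000001110011010001011000001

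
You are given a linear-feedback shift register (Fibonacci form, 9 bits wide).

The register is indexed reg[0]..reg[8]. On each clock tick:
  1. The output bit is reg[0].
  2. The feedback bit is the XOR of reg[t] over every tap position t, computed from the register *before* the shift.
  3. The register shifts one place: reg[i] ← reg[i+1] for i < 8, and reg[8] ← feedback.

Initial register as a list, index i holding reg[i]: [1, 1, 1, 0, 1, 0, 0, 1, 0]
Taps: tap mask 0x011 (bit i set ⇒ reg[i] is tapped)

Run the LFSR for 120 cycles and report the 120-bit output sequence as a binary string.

111010010011110101110101000100100001100111000010111101101100110100001110111100001111111110000011110111110001011100110010

step | reg (before) | out | fb
   0 | 111010010 | 1 | 0
   1 | 110100100 | 1 | 1
   2 | 101001001 | 1 | 1
   3 | 010010011 | 0 | 1
   4 | 100100111 | 1 | 1
   5 | 001001111 | 0 | 0
   6 | 010011110 | 0 | 1
   7 | 100111101 | 1 | 0
   8 | 001111010 | 0 | 1
   9 | 011110101 | 0 | 1
  10 | 111101011 | 1 | 1
  11 | 111010111 | 1 | 0
  12 | 110101110 | 1 | 1
  13 | 101011101 | 1 | 0
  14 | 010111010 | 0 | 1
  15 | 101110101 | 1 | 0
  16 | 011101010 | 0 | 0
  17 | 111010100 | 1 | 0
  18 | 110101000 | 1 | 1
  19 | 101010001 | 1 | 0
  20 | 010100010 | 0 | 0
  21 | 101000100 | 1 | 1
  22 | 010001001 | 0 | 0
  23 | 100010010 | 1 | 0
  24 | 000100100 | 0 | 0
  25 | 001001000 | 0 | 0
  26 | 010010000 | 0 | 1
  27 | 100100001 | 1 | 1
  28 | 001000011 | 0 | 0
  29 | 010000110 | 0 | 0
  30 | 100001100 | 1 | 1
  31 | 000011001 | 0 | 1
  32 | 000110011 | 0 | 1
  33 | 001100111 | 0 | 0
  34 | 011001110 | 0 | 0
  35 | 110011100 | 1 | 0
  36 | 100111000 | 1 | 0
  37 | 001110000 | 0 | 1
  38 | 011100001 | 0 | 0
  39 | 111000010 | 1 | 1
  40 | 110000101 | 1 | 1
  41 | 100001011 | 1 | 1
  42 | 000010111 | 0 | 1
  43 | 000101111 | 0 | 0
  44 | 001011110 | 0 | 1
  45 | 010111101 | 0 | 1
  46 | 101111011 | 1 | 0
  47 | 011110110 | 0 | 1
  48 | 111101101 | 1 | 1
  49 | 111011011 | 1 | 0
  50 | 110110110 | 1 | 0
  51 | 101101100 | 1 | 1
  52 | 011011001 | 0 | 1
  53 | 110110011 | 1 | 0
  54 | 101100110 | 1 | 1
  55 | 011001101 | 0 | 0
  56 | 110011010 | 1 | 0
  57 | 100110100 | 1 | 0
  58 | 001101000 | 0 | 0
  59 | 011010000 | 0 | 1
  60 | 110100001 | 1 | 1
  61 | 101000011 | 1 | 1
  62 | 010000111 | 0 | 0
  63 | 100001110 | 1 | 1
  64 | 000011101 | 0 | 1
  65 | 000111011 | 0 | 1
  66 | 001110111 | 0 | 1
  67 | 011101111 | 0 | 0
  68 | 111011110 | 1 | 0
  69 | 110111100 | 1 | 0
  70 | 101111000 | 1 | 0
  71 | 011110000 | 0 | 1
  72 | 111100001 | 1 | 1
  73 | 111000011 | 1 | 1
  74 | 110000111 | 1 | 1
  75 | 100001111 | 1 | 1
  76 | 000011111 | 0 | 1
  77 | 000111111 | 0 | 1
  78 | 001111111 | 0 | 1
  79 | 011111111 | 0 | 1
  80 | 111111111 | 1 | 0
  81 | 111111110 | 1 | 0
  82 | 111111100 | 1 | 0
  83 | 111111000 | 1 | 0
  84 | 111110000 | 1 | 0
  85 | 111100000 | 1 | 1
  86 | 111000001 | 1 | 1
  87 | 110000011 | 1 | 1
  88 | 100000111 | 1 | 1
  89 | 000001111 | 0 | 0
  90 | 000011110 | 0 | 1
  91 | 000111101 | 0 | 1
  92 | 001111011 | 0 | 1
  93 | 011110111 | 0 | 1
  94 | 111101111 | 1 | 1
  95 | 111011111 | 1 | 0
  96 | 110111110 | 1 | 0
  97 | 101111100 | 1 | 0
  98 | 011111000 | 0 | 1
  99 | 111110001 | 1 | 0
 100 | 111100010 | 1 | 1
 101 | 111000101 | 1 | 1
 102 | 110001011 | 1 | 1
 103 | 100010111 | 1 | 0
 104 | 000101110 | 0 | 0
 105 | 001011100 | 0 | 1
 106 | 010111001 | 0 | 1
 107 | 101110011 | 1 | 0
 108 | 011100110 | 0 | 0
 109 | 111001100 | 1 | 1
 110 | 110011001 | 1 | 0
 111 | 100110010 | 1 | 0
 112 | 001100100 | 0 | 0
 113 | 011001000 | 0 | 0
 114 | 110010000 | 1 | 0
 115 | 100100000 | 1 | 1
 116 | 001000001 | 0 | 0
 117 | 010000010 | 0 | 0
 118 | 100000100 | 1 | 1
 119 | 000001001 | 0 | 0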